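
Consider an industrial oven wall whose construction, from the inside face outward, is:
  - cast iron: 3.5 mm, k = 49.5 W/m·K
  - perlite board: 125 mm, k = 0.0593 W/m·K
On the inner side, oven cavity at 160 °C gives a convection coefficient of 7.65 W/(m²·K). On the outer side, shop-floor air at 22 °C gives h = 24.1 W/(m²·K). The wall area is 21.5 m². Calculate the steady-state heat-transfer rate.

Treating each layer as a thermal resistance in series:
R_inner film = 1/(h_i·A) = 1/(7.65×21.5) = 0.00608 K/W
R_cast iron = L/(kA) = 0.0035/(49.5×21.5) = 3.289×10^-6 K/W
R_perlite board = L/(kA) = 0.125/(0.0593×21.5) = 0.09804 K/W
R_outer film = 1/(h_o·A) = 1/(24.1×21.5) = 0.00193 K/W
R_total = 0.1061 K/W
Q = ΔT / R_total = 138 / 0.1061

Q ≈ 1300 W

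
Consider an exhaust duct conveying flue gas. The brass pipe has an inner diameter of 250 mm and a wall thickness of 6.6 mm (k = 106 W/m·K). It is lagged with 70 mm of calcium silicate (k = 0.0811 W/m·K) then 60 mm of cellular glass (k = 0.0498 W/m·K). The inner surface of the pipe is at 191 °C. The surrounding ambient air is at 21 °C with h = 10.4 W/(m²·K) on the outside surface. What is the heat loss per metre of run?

Cylindrical conduction, so R = ln(r₂/r₁)/(2πkL) per layer, in series:
R_brass pipe wall = ln(131.6/125)/(2π×106×1) = 7.726×10^-5 K/W
R_calcium silicate = ln(201.6/131.6)/(2π×0.0811×1) = 0.837 K/W
R_cellular glass = ln(261.6/201.6)/(2π×0.0498×1) = 0.8326 K/W
R_outer film = 1/(h_o·2πr_oL) = 1/(10.4×2π×0.2616×1) = 0.0585 K/W
R_total = 1.728 K/W
Q = ΔT/R_total = 170/1.728

q′ ≈ 98.4 W/m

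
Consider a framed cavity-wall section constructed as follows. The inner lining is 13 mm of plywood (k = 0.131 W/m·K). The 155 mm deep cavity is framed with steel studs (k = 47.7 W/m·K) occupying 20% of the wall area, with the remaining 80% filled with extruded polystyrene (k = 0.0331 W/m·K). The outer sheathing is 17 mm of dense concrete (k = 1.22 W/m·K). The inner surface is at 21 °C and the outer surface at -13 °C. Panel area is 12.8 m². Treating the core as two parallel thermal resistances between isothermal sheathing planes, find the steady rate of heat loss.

Q ≈ 3360 W

Sheathing layers in series; stud and cavity paths in parallel between them.
R_inner = 0.013/(0.131×12.8) = 0.007753 K/W
R_stud  = 0.155/(47.7×0.2×12.8) = 0.001269 K/W
R_cav   = 0.155/(0.0331×0.8×12.8) = 0.4573 K/W
1/R_core = 1/R_stud + 1/R_cav → R_core = 0.001266 K/W
R_outer = 0.017/(1.22×12.8) = 0.001089 K/W
R_total = 0.01011 K/W
Q = ΔT/R_total = 34/0.01011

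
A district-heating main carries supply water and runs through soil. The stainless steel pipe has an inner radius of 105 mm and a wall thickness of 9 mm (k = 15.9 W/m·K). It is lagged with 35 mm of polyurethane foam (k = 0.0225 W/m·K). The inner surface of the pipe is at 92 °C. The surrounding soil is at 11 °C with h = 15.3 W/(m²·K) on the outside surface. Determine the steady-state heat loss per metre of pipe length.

q′ ≈ 41.2 W/m

For a radial system each layer contributes R = ln(r_out/r_in)/(2πkL); films add R = 1/(hA).
R_stainless steel pipe wall = ln(114/105)/(2π×15.9×1) = 8.232×10^-4 K/W
R_polyurethane foam = ln(149/114)/(2π×0.0225×1) = 1.894 K/W
R_outer film = 1/(h_o·2πr_oL) = 1/(15.3×2π×0.149×1) = 0.06981 K/W
R_total = 1.965 K/W
Q = ΔT/R_total = 81/1.965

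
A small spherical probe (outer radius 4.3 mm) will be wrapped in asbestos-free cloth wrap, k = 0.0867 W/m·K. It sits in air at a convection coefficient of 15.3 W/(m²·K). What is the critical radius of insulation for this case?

r_cr ≈ 11.3 mm

For a sphere r_cr = 2k/h = 2×0.0867/15.3
r_cr = 11.3 mm; since the bare radius (4.3 mm) is below r_cr, adding a thin layer of insulation will *increase* heat loss.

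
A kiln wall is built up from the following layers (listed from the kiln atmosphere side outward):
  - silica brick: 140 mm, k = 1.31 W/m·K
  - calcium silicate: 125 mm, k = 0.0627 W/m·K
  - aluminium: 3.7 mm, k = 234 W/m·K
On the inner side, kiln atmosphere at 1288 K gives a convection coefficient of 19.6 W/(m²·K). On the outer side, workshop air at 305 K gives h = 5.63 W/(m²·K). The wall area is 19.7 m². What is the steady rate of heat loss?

Q ≈ 8310 W

Model the wall as resistances in series:
R_inner film = 1/(h_i·A) = 1/(19.6×19.7) = 0.00259 K/W
R_silica brick = L/(kA) = 0.14/(1.31×19.7) = 0.005425 K/W
R_calcium silicate = L/(kA) = 0.125/(0.0627×19.7) = 0.1012 K/W
R_aluminium = L/(kA) = 0.0037/(234×19.7) = 8.026×10^-7 K/W
R_outer film = 1/(h_o·A) = 1/(5.63×19.7) = 0.009016 K/W
R_total = 0.1182 K/W
Q = ΔT / R_total = 983 / 0.1182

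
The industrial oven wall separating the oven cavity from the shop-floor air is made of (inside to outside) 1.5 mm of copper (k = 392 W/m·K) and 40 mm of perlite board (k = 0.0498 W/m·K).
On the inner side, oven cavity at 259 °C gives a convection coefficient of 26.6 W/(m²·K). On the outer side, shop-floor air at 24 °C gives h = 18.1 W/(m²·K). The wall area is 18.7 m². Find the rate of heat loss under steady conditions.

Treating each layer as a thermal resistance in series:
R_inner film = 1/(h_i·A) = 1/(26.6×18.7) = 0.00201 K/W
R_copper = L/(kA) = 0.0015/(392×18.7) = 2.046×10^-7 K/W
R_perlite board = L/(kA) = 0.04/(0.0498×18.7) = 0.04295 K/W
R_outer film = 1/(h_o·A) = 1/(18.1×18.7) = 0.002954 K/W
R_total = 0.04792 K/W
Q = ΔT / R_total = 235 / 0.04792

Q ≈ 4900 W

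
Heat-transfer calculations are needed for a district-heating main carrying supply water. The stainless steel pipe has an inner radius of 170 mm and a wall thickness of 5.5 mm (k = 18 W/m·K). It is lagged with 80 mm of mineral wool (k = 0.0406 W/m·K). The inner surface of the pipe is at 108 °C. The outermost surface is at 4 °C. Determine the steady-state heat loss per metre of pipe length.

q′ ≈ 70.6 W/m

Radial resistances (cylindrical: R_cond = ln(r_o/r_i)/(2πkL), R_conv = 1/(h·2πrL)):
R_stainless steel pipe wall = ln(175.5/170)/(2π×18×1) = 2.815×10^-4 K/W
R_mineral wool = ln(255.5/175.5)/(2π×0.0406×1) = 1.472 K/W
R_total = 1.473 K/W
Q = ΔT/R_total = 104/1.473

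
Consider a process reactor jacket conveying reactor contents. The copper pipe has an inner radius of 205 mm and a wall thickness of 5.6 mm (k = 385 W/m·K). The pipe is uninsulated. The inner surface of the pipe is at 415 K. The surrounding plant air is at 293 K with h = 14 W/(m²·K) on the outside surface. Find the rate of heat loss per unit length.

Treating each annulus and film as a series resistance:
R_copper pipe wall = ln(210.6/205)/(2π×385×1) = 1.114×10^-5 K/W
R_outer film = 1/(h_o·2πr_oL) = 1/(14×2π×0.2106×1) = 0.05398 K/W
R_total = 0.05399 K/W
Q = ΔT/R_total = 122/0.05399

q′ ≈ 2260 W/m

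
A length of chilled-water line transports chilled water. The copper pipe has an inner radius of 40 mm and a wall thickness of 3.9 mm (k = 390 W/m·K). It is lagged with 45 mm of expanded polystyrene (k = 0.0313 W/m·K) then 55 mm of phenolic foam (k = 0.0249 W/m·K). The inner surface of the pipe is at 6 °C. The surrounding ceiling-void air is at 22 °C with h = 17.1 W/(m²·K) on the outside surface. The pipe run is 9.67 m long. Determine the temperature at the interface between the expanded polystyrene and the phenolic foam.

T ≈ 14.5 °C

Cylindrical conduction, so R = ln(r₂/r₁)/(2πkL) per layer, in series:
R_copper pipe wall = ln(43.9/40)/(2π×390×9.67) = 3.926×10^-6 K/W
R_expanded polystyrene = ln(88.9/43.9)/(2π×0.0313×9.67) = 0.371 K/W
R_phenolic foam = ln(143.9/88.9)/(2π×0.0249×9.67) = 0.3183 K/W
R_outer film = 1/(h_o·2πr_oL) = 1/(17.1×2π×0.1439×9.67) = 0.006689 K/W
R_total = 0.6961 K/W
Q = ΔT/R_total = 16/0.6961
Q = 23 W
T_interface = T_inner + Q·ΣR(inner→interface) = 6 + 23×0.371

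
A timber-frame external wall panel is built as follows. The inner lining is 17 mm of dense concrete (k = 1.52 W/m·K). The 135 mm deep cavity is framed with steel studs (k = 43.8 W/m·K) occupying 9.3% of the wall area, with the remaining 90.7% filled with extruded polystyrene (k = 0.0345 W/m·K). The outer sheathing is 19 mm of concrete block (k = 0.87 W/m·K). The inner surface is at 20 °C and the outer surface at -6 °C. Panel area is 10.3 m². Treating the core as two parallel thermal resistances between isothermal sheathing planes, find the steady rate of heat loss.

Sheathing layers in series; stud and cavity paths in parallel between them.
R_inner = 0.017/(1.52×10.3) = 0.001086 K/W
R_stud  = 0.135/(43.8×0.093×10.3) = 0.003218 K/W
R_cav   = 0.135/(0.0345×0.907×10.3) = 0.4189 K/W
1/R_core = 1/R_stud + 1/R_cav → R_core = 0.003193 K/W
R_outer = 0.019/(0.87×10.3) = 0.00212 K/W
R_total = 0.006399 K/W
Q = ΔT/R_total = 26/0.006399

Q ≈ 4060 W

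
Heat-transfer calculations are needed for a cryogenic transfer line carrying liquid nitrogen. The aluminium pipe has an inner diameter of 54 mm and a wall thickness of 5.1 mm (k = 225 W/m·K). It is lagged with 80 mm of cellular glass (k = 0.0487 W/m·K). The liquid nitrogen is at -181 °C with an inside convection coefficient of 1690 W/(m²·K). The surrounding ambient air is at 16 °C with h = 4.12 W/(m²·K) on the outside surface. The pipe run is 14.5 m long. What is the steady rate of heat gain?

Q ≈ 644 W

For a radial system each layer contributes R = ln(r_out/r_in)/(2πkL); films add R = 1/(hA).
R_inner film = 1/(h_i·2πr₁L) = 1/(1690×2π×0.027×14.5) = 2.405×10^-4 K/W
R_aluminium pipe wall = ln(32.1/27)/(2π×225×14.5) = 8.44×10^-6 K/W
R_cellular glass = ln(112.1/32.1)/(2π×0.0487×14.5) = 0.2819 K/W
R_outer film = 1/(h_o·2πr_oL) = 1/(4.12×2π×0.1121×14.5) = 0.02377 K/W
R_total = 0.3059 K/W
Q = ΔT/R_total = 197/0.3059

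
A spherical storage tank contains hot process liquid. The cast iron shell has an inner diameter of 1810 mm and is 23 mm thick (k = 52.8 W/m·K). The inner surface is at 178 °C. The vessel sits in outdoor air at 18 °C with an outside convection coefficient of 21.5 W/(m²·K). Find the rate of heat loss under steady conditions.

For a spherical shell R = (1/r₁ − 1/r₂)/(4πk); film R = 1/(h·4πr²). In series:
R_cast iron shell = (1/0.905 − 1/0.928)/(4π×52.8) = 4.128×10^-5 K/W
R_outer film = 1/(h·4πr_o²) = 1/(21.5×4π×0.928²) = 0.004298 K/W
R_total = 0.004339 K/W
Q = ΔT/R_total = 160/0.004339

Q ≈ 36900 W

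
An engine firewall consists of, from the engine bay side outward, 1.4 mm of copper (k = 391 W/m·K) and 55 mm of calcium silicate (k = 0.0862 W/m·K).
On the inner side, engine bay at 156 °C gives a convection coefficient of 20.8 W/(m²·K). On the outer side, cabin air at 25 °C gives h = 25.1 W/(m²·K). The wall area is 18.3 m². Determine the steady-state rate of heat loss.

Q ≈ 3300 W

Treating each layer as a thermal resistance in series:
R_inner film = 1/(h_i·A) = 1/(20.8×18.3) = 0.002627 K/W
R_copper = L/(kA) = 0.0014/(391×18.3) = 1.957×10^-7 K/W
R_calcium silicate = L/(kA) = 0.055/(0.0862×18.3) = 0.03487 K/W
R_outer film = 1/(h_o·A) = 1/(25.1×18.3) = 0.002177 K/W
R_total = 0.03967 K/W
Q = ΔT / R_total = 131 / 0.03967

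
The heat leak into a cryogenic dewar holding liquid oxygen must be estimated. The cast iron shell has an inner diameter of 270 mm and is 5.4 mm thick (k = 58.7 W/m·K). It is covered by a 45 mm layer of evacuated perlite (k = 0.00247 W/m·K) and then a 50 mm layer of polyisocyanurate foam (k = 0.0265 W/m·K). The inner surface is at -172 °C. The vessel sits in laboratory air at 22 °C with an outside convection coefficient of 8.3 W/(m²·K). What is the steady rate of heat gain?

Q ≈ 3.27 W

Each spherical layer contributes R = (1/r_i − 1/r_o)/(4πk):
R_cast iron shell = (1/0.135 − 1/0.1404)/(4π×58.7) = 3.862×10^-4 K/W
R_evacuated perlite = (1/0.1404 − 1/0.1854)/(4π×0.00247) = 55.7 K/W
R_polyisocyanurate foam = (1/0.1854 − 1/0.2354)/(4π×0.0265) = 3.44 K/W
R_outer film = 1/(h·4πr_o²) = 1/(8.3×4π×0.2354²) = 0.173 K/W
R_total = 59.31 K/W
Q = ΔT/R_total = 194/59.31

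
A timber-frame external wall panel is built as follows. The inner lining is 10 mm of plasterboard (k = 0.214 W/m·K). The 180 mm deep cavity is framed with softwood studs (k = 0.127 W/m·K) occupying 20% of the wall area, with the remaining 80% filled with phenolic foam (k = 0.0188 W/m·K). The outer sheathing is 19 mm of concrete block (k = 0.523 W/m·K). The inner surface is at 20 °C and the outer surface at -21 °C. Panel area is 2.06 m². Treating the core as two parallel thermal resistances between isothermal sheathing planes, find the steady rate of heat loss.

Q ≈ 18.6 W

Sheathing layers in series; stud and cavity paths in parallel between them.
R_inner = 0.01/(0.214×2.06) = 0.02268 K/W
R_stud  = 0.18/(0.127×0.2×2.06) = 3.44 K/W
R_cav   = 0.18/(0.0188×0.8×2.06) = 5.81 K/W
1/R_core = 1/R_stud + 1/R_cav → R_core = 2.161 K/W
R_outer = 0.019/(0.523×2.06) = 0.01764 K/W
R_total = 2.201 K/W
Q = ΔT/R_total = 41/2.201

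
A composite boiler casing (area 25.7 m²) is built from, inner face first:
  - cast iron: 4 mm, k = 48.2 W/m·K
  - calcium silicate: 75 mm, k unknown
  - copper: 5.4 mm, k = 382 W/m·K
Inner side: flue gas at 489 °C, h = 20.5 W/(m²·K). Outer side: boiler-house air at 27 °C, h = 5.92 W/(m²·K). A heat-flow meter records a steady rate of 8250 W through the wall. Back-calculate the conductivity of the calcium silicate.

Treating each layer as a thermal resistance in series:
R_inner film = 1/(h_i·A) = 1/(20.5×25.7) = 0.001898 K/W
R_cast iron = L/(kA) = 0.004/(48.2×25.7) = 3.229×10^-6 K/W
R_copper = L/(kA) = 0.0054/(382×25.7) = 5.5×10^-7 K/W
R_outer film = 1/(h_o·A) = 1/(5.92×25.7) = 0.006573 K/W
Sum of known resistances R_other = 0.008475 K/W
Total R = ΔT/Q = 462/8250 = 0.056 K/W
R_calcium silicate = R_total − R_other = 0.04753 K/W
k = L/(R·A) = 0.075/(0.04753×25.7)

k ≈ 0.0614 W/(m·K)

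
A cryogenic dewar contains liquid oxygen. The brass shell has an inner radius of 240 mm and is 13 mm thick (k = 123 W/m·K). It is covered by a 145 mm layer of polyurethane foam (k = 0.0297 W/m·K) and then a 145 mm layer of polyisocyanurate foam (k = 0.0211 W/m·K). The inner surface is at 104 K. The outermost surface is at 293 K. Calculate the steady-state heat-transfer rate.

Each spherical layer contributes R = (1/r_i − 1/r_o)/(4πk):
R_brass shell = (1/0.24 − 1/0.253)/(4π×123) = 1.385×10^-4 K/W
R_polyurethane foam = (1/0.253 − 1/0.398)/(4π×0.0297) = 3.858 K/W
R_polyisocyanurate foam = (1/0.398 − 1/0.543)/(4π×0.0211) = 2.53 K/W
R_total = 6.389 K/W
Q = ΔT/R_total = 189/6.389

Q ≈ 29.6 W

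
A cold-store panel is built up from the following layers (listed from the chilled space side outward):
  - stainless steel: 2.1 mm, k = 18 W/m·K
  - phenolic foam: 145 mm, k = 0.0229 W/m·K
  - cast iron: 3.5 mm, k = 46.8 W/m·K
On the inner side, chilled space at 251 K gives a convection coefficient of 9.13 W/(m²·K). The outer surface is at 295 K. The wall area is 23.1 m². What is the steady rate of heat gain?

Treating each layer as a thermal resistance in series:
R_inner film = 1/(h_i·A) = 1/(9.13×23.1) = 0.004742 K/W
R_stainless steel = L/(kA) = 0.0021/(18×23.1) = 5.051×10^-6 K/W
R_phenolic foam = L/(kA) = 0.145/(0.0229×23.1) = 0.2741 K/W
R_cast iron = L/(kA) = 0.0035/(46.8×23.1) = 3.238×10^-6 K/W
R_total = 0.2789 K/W
Q = ΔT / R_total = 44 / 0.2789

Q ≈ 158 W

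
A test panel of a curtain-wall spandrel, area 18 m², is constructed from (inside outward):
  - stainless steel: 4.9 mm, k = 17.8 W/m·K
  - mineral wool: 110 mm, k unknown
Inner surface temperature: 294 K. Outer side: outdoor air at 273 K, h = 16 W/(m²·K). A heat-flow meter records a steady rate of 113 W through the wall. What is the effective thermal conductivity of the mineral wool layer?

Model the wall as resistances in series:
R_stainless steel = L/(kA) = 0.0049/(17.8×18) = 1.529×10^-5 K/W
R_outer film = 1/(h_o·A) = 1/(16×18) = 0.003472 K/W
Sum of known resistances R_other = 0.003488 K/W
Total R = ΔT/Q = 21/113 = 0.1858 K/W
R_mineral wool = R_total − R_other = 0.1824 K/W
k = L/(R·A) = 0.11/(0.1824×18)

k ≈ 0.0335 W/(m·K)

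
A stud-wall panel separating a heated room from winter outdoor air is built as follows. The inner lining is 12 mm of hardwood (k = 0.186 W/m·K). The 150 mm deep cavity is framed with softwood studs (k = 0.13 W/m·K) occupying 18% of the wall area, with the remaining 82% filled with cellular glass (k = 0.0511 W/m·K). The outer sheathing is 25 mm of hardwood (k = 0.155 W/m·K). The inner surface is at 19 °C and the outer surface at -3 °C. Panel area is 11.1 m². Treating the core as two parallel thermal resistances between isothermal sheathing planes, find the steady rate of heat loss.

Q ≈ 96.8 W

Sheathing layers in series; stud and cavity paths in parallel between them.
R_inner = 0.012/(0.186×11.1) = 0.005812 K/W
R_stud  = 0.15/(0.13×0.18×11.1) = 0.5775 K/W
R_cav   = 0.15/(0.0511×0.82×11.1) = 0.3225 K/W
1/R_core = 1/R_stud + 1/R_cav → R_core = 0.2069 K/W
R_outer = 0.025/(0.155×11.1) = 0.01453 K/W
R_total = 0.2273 K/W
Q = ΔT/R_total = 22/0.2273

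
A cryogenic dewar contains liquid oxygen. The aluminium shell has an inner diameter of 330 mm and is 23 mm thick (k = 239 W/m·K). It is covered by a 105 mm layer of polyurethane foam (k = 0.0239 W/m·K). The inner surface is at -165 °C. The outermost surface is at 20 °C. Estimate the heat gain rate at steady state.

Q ≈ 29.1 W

Radial (spherical) resistances in series:
R_aluminium shell = (1/0.165 − 1/0.188)/(4π×239) = 2.469×10^-4 K/W
R_polyurethane foam = (1/0.188 − 1/0.293)/(4π×0.0239) = 6.347 K/W
R_total = 6.347 K/W
Q = ΔT/R_total = 185/6.347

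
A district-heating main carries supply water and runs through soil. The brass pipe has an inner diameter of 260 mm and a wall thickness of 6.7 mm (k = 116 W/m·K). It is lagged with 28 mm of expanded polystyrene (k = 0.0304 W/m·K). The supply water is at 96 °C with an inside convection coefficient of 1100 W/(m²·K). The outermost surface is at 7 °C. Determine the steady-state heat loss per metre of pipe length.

q′ ≈ 91.1 W/m

Cylindrical conduction, so R = ln(r₂/r₁)/(2πkL) per layer, in series:
R_inner film = 1/(h_i·2πr₁L) = 1/(1100×2π×0.13×1) = 0.001113 K/W
R_brass pipe wall = ln(136.7/130)/(2π×116×1) = 6.895×10^-5 K/W
R_expanded polystyrene = ln(164.7/136.7)/(2π×0.0304×1) = 0.9755 K/W
R_total = 0.9767 K/W
Q = ΔT/R_total = 89/0.9767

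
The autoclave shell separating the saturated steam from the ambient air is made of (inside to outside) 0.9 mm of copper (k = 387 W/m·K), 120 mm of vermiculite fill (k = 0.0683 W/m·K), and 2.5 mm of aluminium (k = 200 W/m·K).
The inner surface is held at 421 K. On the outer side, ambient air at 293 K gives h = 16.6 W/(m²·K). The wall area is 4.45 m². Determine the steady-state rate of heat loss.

Using the resistance-network approach (series):
R_copper = L/(kA) = 0.0009/(387×4.45) = 5.226×10^-7 K/W
R_vermiculite fill = L/(kA) = 0.12/(0.0683×4.45) = 0.3948 K/W
R_aluminium = L/(kA) = 0.0025/(200×4.45) = 2.809×10^-6 K/W
R_outer film = 1/(h_o·A) = 1/(16.6×4.45) = 0.01354 K/W
R_total = 0.4084 K/W
Q = ΔT / R_total = 128 / 0.4084

Q ≈ 313 W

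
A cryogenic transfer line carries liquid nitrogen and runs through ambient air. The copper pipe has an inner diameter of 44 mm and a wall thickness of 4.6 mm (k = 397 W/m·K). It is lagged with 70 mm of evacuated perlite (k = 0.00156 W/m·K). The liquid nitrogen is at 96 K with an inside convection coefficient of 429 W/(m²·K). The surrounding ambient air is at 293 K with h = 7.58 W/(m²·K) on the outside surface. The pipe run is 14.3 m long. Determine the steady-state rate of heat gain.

For a radial system each layer contributes R = ln(r_out/r_in)/(2πkL); films add R = 1/(hA).
R_inner film = 1/(h_i·2πr₁L) = 1/(429×2π×0.022×14.3) = 0.001179 K/W
R_copper pipe wall = ln(26.6/22)/(2π×397×14.3) = 5.323×10^-6 K/W
R_evacuated perlite = ln(96.6/26.6)/(2π×0.00156×14.3) = 9.201 K/W
R_outer film = 1/(h_o·2πr_oL) = 1/(7.58×2π×0.0966×14.3) = 0.0152 K/W
R_total = 9.217 K/W
Q = ΔT/R_total = 197/9.217

Q ≈ 21.4 W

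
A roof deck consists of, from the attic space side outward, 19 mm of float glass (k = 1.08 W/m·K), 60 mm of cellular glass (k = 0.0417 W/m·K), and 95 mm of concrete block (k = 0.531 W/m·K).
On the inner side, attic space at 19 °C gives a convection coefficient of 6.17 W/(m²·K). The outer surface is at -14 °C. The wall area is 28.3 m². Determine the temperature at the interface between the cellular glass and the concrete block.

Thermal resistances in series:
R_inner film = 1/(h_i·A) = 1/(6.17×28.3) = 0.005727 K/W
R_float glass = L/(kA) = 0.019/(1.08×28.3) = 6.216×10^-4 K/W
R_cellular glass = L/(kA) = 0.06/(0.0417×28.3) = 0.05084 K/W
R_concrete block = L/(kA) = 0.095/(0.531×28.3) = 0.006322 K/W
R_total = 0.06351 K/W;  Q = ΔT/R_total = 33/0.06351 = 519.6 W
T_interface = T_inner − Q·ΣR(inner→interface) = 19 − 520×0.05719

T ≈ -10.7 °C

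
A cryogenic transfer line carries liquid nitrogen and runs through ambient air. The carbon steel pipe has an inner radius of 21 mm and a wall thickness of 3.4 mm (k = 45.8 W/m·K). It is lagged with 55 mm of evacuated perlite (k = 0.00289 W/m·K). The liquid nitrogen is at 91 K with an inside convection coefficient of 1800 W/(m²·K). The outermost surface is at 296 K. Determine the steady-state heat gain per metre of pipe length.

q′ ≈ 3.15 W/m

Radial resistances (cylindrical: R_cond = ln(r_o/r_i)/(2πkL), R_conv = 1/(h·2πrL)):
R_inner film = 1/(h_i·2πr₁L) = 1/(1800×2π×0.021×1) = 0.00421 K/W
R_carbon steel pipe wall = ln(24.4/21)/(2π×45.8×1) = 5.215×10^-4 K/W
R_evacuated perlite = ln(79.4/24.4)/(2π×0.00289×1) = 64.98 K/W
R_total = 64.98 K/W
Q = ΔT/R_total = 205/64.98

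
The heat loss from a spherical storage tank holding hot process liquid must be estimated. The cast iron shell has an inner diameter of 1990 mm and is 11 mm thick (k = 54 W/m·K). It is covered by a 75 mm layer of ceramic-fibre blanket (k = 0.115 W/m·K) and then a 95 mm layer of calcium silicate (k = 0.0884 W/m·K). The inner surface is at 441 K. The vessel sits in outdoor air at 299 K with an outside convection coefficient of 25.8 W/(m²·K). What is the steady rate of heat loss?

Spherical conduction: R = (1/r_in − 1/r_out)/(4πk) per layer; series-sum.
R_cast iron shell = (1/0.995 − 1/1.006)/(4π×54) = 1.619×10^-5 K/W
R_ceramic-fibre blanket = (1/1.006 − 1/1.081)/(4π×0.115) = 0.04772 K/W
R_calcium silicate = (1/1.081 − 1/1.176)/(4π×0.0884) = 0.06727 K/W
R_outer film = 1/(h·4πr_o²) = 1/(25.8×4π×1.176²) = 0.00223 K/W
R_total = 0.1172 K/W
Q = ΔT/R_total = 142/0.1172

Q ≈ 1210 W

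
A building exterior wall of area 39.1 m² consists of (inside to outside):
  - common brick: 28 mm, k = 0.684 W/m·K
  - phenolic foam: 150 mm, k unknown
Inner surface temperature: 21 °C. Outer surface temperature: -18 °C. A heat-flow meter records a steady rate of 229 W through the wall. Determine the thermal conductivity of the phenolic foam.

k ≈ 0.0227 W/(m·K)

Using the resistance-network approach (series):
R_common brick = L/(kA) = 0.028/(0.684×39.1) = 0.001047 K/W
Sum of known resistances R_other = 0.001047 K/W
Total R = ΔT/Q = 39/229 = 0.1703 K/W
R_phenolic foam = R_total − R_other = 0.1693 K/W
k = L/(R·A) = 0.15/(0.1693×39.1)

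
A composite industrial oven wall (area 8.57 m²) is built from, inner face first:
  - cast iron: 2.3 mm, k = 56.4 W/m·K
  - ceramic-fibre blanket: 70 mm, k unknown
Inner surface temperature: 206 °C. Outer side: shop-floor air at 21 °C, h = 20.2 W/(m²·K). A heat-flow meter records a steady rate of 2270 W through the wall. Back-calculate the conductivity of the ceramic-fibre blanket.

Model the wall as resistances in series:
R_cast iron = L/(kA) = 0.0023/(56.4×8.57) = 4.758×10^-6 K/W
R_outer film = 1/(h_o·A) = 1/(20.2×8.57) = 0.005777 K/W
Sum of known resistances R_other = 0.005781 K/W
Total R = ΔT/Q = 185/2270 = 0.0815 K/W
R_ceramic-fibre blanket = R_total − R_other = 0.07572 K/W
k = L/(R·A) = 0.07/(0.07572×8.57)

k ≈ 0.108 W/(m·K)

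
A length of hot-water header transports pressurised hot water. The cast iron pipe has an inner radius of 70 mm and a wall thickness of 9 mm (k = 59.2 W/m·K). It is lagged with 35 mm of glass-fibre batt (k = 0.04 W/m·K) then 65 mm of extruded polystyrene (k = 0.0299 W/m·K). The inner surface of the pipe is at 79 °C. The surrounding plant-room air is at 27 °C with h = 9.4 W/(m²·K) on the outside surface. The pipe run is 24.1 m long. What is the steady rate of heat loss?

Per-layer cylindrical resistances, series-summed:
R_cast iron pipe wall = ln(79/70)/(2π×59.2×24.1) = 1.349×10^-5 K/W
R_glass-fibre batt = ln(114/79)/(2π×0.04×24.1) = 0.06055 K/W
R_extruded polystyrene = ln(179/114)/(2π×0.0299×24.1) = 0.09965 K/W
R_outer film = 1/(h_o·2πr_oL) = 1/(9.4×2π×0.179×24.1) = 0.003925 K/W
R_total = 0.1641 K/W
Q = ΔT/R_total = 52/0.1641

Q ≈ 317 W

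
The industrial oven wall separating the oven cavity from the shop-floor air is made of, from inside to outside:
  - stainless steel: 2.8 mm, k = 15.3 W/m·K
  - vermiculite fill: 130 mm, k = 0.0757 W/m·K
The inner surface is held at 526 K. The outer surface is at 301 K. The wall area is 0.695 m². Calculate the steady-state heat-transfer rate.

Treating each layer as a thermal resistance in series:
R_stainless steel = L/(kA) = 0.0028/(15.3×0.695) = 2.633×10^-4 K/W
R_vermiculite fill = L/(kA) = 0.13/(0.0757×0.695) = 2.471 K/W
R_total = 2.471 K/W
Q = ΔT / R_total = 225 / 2.471

Q ≈ 91 W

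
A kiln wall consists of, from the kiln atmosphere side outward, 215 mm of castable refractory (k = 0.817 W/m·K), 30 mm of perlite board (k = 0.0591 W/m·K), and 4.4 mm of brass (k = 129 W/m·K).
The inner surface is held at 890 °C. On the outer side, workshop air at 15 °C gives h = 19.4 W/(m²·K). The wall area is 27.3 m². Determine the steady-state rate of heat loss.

Q ≈ 29000 W

Using the resistance-network approach (series):
R_castable refractory = L/(kA) = 0.215/(0.817×27.3) = 0.009639 K/W
R_perlite board = L/(kA) = 0.03/(0.0591×27.3) = 0.01859 K/W
R_brass = L/(kA) = 0.0044/(129×27.3) = 1.249×10^-6 K/W
R_outer film = 1/(h_o·A) = 1/(19.4×27.3) = 0.001888 K/W
R_total = 0.03012 K/W
Q = ΔT / R_total = 875 / 0.03012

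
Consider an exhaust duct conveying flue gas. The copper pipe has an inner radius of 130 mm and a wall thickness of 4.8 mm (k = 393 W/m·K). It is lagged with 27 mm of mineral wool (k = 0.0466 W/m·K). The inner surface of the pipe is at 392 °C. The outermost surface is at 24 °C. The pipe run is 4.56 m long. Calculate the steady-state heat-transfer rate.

Q ≈ 2690 W

Cylindrical conduction, so R = ln(r₂/r₁)/(2πkL) per layer, in series:
R_copper pipe wall = ln(134.8/130)/(2π×393×4.56) = 3.22×10^-6 K/W
R_mineral wool = ln(161.8/134.8)/(2π×0.0466×4.56) = 0.1367 K/W
R_total = 0.1367 K/W
Q = ΔT/R_total = 368/0.1367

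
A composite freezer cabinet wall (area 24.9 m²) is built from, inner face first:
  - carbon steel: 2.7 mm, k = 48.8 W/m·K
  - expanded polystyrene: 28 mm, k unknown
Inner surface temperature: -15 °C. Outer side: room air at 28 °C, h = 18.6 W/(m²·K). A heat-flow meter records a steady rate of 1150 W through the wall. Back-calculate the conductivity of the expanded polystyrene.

k ≈ 0.0319 W/(m·K)

Thermal resistances in series:
R_carbon steel = L/(kA) = 0.0027/(48.8×24.9) = 2.222×10^-6 K/W
R_outer film = 1/(h_o·A) = 1/(18.6×24.9) = 0.002159 K/W
Sum of known resistances R_other = 0.002161 K/W
Total R = ΔT/Q = 43/1150 = 0.03739 K/W
R_expanded polystyrene = R_total − R_other = 0.03523 K/W
k = L/(R·A) = 0.028/(0.03523×24.9)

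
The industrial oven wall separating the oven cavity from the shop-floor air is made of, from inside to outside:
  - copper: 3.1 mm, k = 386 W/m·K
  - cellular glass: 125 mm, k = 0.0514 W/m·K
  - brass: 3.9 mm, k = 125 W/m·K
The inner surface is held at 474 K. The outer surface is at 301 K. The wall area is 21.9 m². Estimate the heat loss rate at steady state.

Treating each layer as a thermal resistance in series:
R_copper = L/(kA) = 0.0031/(386×21.9) = 3.667×10^-7 K/W
R_cellular glass = L/(kA) = 0.125/(0.0514×21.9) = 0.111 K/W
R_brass = L/(kA) = 0.0039/(125×21.9) = 1.425×10^-6 K/W
R_total = 0.111 K/W
Q = ΔT / R_total = 173 / 0.111

Q ≈ 1560 W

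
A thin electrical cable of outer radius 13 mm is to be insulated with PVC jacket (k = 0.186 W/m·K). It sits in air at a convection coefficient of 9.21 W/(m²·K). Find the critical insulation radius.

For a cylinder r_cr = k/h = 0.186/9.21
r_cr = 20.2 mm; since the bare radius (13 mm) is below r_cr, adding a thin layer of insulation will *increase* heat loss.

r_cr ≈ 20.2 mm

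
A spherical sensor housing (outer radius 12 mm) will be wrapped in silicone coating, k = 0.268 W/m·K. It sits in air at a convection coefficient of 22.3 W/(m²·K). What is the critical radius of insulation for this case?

r_cr ≈ 24 mm

For a sphere r_cr = 2k/h = 2×0.268/22.3
r_cr = 24 mm; since the bare radius (12 mm) is below r_cr, adding a thin layer of insulation will *increase* heat loss.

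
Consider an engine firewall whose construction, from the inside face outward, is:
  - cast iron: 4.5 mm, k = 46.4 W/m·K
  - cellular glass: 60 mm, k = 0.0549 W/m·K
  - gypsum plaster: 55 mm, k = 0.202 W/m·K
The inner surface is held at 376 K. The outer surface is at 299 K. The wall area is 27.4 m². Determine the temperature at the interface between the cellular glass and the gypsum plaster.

Series thermal resistances:
R_cast iron = L/(kA) = 0.0045/(46.4×27.4) = 3.54×10^-6 K/W
R_cellular glass = L/(kA) = 0.06/(0.0549×27.4) = 0.03989 K/W
R_gypsum plaster = L/(kA) = 0.055/(0.202×27.4) = 0.009937 K/W
R_total = 0.04983 K/W;  Q = ΔT/R_total = 77/0.04983 = 1545 W
T_interface = T_inner − Q·ΣR(inner→interface) = 376 − 1550×0.03989

T ≈ 314 K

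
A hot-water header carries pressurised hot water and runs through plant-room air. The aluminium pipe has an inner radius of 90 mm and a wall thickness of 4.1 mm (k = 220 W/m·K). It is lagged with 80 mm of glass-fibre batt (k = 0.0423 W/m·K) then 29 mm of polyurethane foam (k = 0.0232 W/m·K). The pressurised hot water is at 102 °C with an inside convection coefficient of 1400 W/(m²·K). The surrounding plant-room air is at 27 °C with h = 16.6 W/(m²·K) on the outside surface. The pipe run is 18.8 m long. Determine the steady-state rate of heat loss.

Q ≈ 412 W

Treating each annulus and film as a series resistance:
R_inner film = 1/(h_i·2πr₁L) = 1/(1400×2π×0.09×18.8) = 6.719×10^-5 K/W
R_aluminium pipe wall = ln(94.1/90)/(2π×220×18.8) = 1.714×10^-6 K/W
R_glass-fibre batt = ln(174.1/94.1)/(2π×0.0423×18.8) = 0.1231 K/W
R_polyurethane foam = ln(203.1/174.1)/(2π×0.0232×18.8) = 0.05622 K/W
R_outer film = 1/(h_o·2πr_oL) = 1/(16.6×2π×0.2031×18.8) = 0.002511 K/W
R_total = 0.1819 K/W
Q = ΔT/R_total = 75/0.1819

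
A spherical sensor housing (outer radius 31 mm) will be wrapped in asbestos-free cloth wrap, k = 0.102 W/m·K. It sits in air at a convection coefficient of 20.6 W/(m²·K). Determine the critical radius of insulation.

r_cr ≈ 9.9 mm

For a sphere r_cr = 2k/h = 2×0.102/20.6
r_cr = 9.9 mm; since the bare radius (31 mm) is above r_cr, any added insulation will reduce heat loss.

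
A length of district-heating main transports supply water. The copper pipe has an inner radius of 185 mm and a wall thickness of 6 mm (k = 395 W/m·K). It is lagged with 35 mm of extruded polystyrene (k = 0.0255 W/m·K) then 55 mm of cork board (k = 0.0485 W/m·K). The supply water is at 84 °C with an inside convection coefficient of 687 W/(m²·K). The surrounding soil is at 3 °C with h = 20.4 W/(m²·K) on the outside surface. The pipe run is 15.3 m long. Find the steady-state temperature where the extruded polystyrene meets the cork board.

For a radial system each layer contributes R = ln(r_out/r_in)/(2πkL); films add R = 1/(hA).
R_inner film = 1/(h_i·2πr₁L) = 1/(687×2π×0.185×15.3) = 8.185×10^-5 K/W
R_copper pipe wall = ln(191/185)/(2π×395×15.3) = 8.405×10^-7 K/W
R_extruded polystyrene = ln(226/191)/(2π×0.0255×15.3) = 0.06864 K/W
R_cork board = ln(281/226)/(2π×0.0485×15.3) = 0.04672 K/W
R_outer film = 1/(h_o·2πr_oL) = 1/(20.4×2π×0.281×15.3) = 0.001815 K/W
R_total = 0.1173 K/W
Q = ΔT/R_total = 81/0.1173
Q = 691 W
T_interface = T_inner − Q·ΣR(inner→interface) = 84 − 691×0.06872

T ≈ 36.5 °C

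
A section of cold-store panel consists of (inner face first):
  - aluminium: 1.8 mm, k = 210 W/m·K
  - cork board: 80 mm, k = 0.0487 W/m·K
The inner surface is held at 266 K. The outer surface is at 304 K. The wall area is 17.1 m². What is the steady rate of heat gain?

Treating each layer as a thermal resistance in series:
R_aluminium = L/(kA) = 0.0018/(210×17.1) = 5.013×10^-7 K/W
R_cork board = L/(kA) = 0.08/(0.0487×17.1) = 0.09606 K/W
R_total = 0.09607 K/W
Q = ΔT / R_total = 38 / 0.09607

Q ≈ 396 W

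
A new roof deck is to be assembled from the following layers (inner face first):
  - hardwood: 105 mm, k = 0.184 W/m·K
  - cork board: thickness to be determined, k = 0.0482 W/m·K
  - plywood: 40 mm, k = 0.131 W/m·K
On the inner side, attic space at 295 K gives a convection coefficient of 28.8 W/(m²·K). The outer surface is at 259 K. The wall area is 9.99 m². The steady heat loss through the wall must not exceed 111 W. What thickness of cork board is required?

Treating each layer as a thermal resistance in series:
R_inner film = 1/(h_i·A) = 1/(28.8×9.99) = 0.003476 K/W
R_hardwood = L/(kA) = 0.105/(0.184×9.99) = 0.05712 K/W
R_plywood = L/(kA) = 0.04/(0.131×9.99) = 0.03056 K/W
Sum of the known resistances R_other = 0.09116 K/W
Required total resistance R_tot = ΔT/Q_allow = 36/111 = 0.3243 K/W
R_cork board = R_tot − R_other = 0.2332 K/W
L = R·k·A = 0.2332×0.0482×9.99

L ≈ 112 mm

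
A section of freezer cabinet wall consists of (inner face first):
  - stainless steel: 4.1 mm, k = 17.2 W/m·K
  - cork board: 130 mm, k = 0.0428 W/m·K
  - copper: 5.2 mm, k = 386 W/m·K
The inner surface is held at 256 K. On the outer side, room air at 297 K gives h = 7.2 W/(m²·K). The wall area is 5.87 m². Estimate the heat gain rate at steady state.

Series thermal resistances:
R_stainless steel = L/(kA) = 0.0041/(17.2×5.87) = 4.061×10^-5 K/W
R_cork board = L/(kA) = 0.13/(0.0428×5.87) = 0.5174 K/W
R_copper = L/(kA) = 0.0052/(386×5.87) = 2.295×10^-6 K/W
R_outer film = 1/(h_o·A) = 1/(7.2×5.87) = 0.02366 K/W
R_total = 0.5411 K/W
Q = ΔT / R_total = 41 / 0.5411

Q ≈ 75.8 W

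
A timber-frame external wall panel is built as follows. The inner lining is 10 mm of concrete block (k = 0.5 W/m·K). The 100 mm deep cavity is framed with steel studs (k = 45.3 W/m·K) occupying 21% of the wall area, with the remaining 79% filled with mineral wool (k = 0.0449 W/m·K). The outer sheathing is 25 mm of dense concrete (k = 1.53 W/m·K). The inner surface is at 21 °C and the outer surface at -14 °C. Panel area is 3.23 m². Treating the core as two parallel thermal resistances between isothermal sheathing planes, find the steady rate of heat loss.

Q ≈ 2410 W

Sheathing layers in series; stud and cavity paths in parallel between them.
R_inner = 0.01/(0.5×3.23) = 0.006192 K/W
R_stud  = 0.1/(45.3×0.21×3.23) = 0.003254 K/W
R_cav   = 0.1/(0.0449×0.79×3.23) = 0.8728 K/W
1/R_core = 1/R_stud + 1/R_cav → R_core = 0.003242 K/W
R_outer = 0.025/(1.53×3.23) = 0.005059 K/W
R_total = 0.01449 K/W
Q = ΔT/R_total = 35/0.01449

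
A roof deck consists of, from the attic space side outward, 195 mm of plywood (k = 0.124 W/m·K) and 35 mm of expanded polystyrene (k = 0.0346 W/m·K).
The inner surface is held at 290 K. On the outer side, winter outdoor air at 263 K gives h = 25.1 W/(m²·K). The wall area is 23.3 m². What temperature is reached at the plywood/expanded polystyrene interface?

T ≈ 274 K

Using the resistance-network approach (series):
R_plywood = L/(kA) = 0.195/(0.124×23.3) = 0.06749 K/W
R_expanded polystyrene = L/(kA) = 0.035/(0.0346×23.3) = 0.04341 K/W
R_outer film = 1/(h_o·A) = 1/(25.1×23.3) = 0.00171 K/W
R_total = 0.1126 K/W;  Q = ΔT/R_total = 27/0.1126 = 239.8 W
T_interface = T_inner − Q·ΣR(inner→interface) = 290 − 240×0.06749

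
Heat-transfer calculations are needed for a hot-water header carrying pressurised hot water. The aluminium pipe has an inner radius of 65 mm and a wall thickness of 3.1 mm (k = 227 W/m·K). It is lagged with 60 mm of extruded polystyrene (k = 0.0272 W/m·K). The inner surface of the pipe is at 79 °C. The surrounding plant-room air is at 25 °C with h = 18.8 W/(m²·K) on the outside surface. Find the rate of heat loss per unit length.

q′ ≈ 14.3 W/m

Per-layer cylindrical resistances, series-summed:
R_aluminium pipe wall = ln(68.1/65)/(2π×227×1) = 3.267×10^-5 K/W
R_extruded polystyrene = ln(128.1/68.1)/(2π×0.0272×1) = 3.697 K/W
R_outer film = 1/(h_o·2πr_oL) = 1/(18.8×2π×0.1281×1) = 0.06609 K/W
R_total = 3.763 K/W
Q = ΔT/R_total = 54/3.763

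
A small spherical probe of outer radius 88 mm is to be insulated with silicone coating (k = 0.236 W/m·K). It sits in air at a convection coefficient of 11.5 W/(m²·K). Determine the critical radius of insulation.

r_cr ≈ 41 mm

For a sphere r_cr = 2k/h = 2×0.236/11.5
r_cr = 41 mm; since the bare radius (88 mm) is above r_cr, any added insulation will reduce heat loss.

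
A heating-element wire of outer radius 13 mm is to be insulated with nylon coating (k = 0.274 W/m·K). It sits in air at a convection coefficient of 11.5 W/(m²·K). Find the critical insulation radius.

For a cylinder r_cr = k/h = 0.274/11.5
r_cr = 23.8 mm; since the bare radius (13 mm) is below r_cr, adding a thin layer of insulation will *increase* heat loss.

r_cr ≈ 23.8 mm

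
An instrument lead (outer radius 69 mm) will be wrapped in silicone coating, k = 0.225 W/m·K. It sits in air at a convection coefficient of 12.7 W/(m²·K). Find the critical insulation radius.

For a cylinder r_cr = k/h = 0.225/12.7
r_cr = 17.7 mm; since the bare radius (69 mm) is above r_cr, any added insulation will reduce heat loss.

r_cr ≈ 17.7 mm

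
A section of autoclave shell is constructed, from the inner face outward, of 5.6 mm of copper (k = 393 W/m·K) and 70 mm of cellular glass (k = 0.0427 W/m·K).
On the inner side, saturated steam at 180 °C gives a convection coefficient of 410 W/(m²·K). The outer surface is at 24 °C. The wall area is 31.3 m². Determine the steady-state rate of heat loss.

Q ≈ 2970 W

Using the resistance-network approach (series):
R_inner film = 1/(h_i·A) = 1/(410×31.3) = 7.792×10^-5 K/W
R_copper = L/(kA) = 0.0056/(393×31.3) = 4.553×10^-7 K/W
R_cellular glass = L/(kA) = 0.07/(0.0427×31.3) = 0.05238 K/W
R_total = 0.05245 K/W
Q = ΔT / R_total = 156 / 0.05245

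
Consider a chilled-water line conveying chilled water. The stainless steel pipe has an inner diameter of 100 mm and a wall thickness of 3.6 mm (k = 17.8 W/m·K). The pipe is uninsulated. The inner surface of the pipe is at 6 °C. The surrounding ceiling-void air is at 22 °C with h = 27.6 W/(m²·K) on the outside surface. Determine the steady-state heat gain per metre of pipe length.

Per-layer cylindrical resistances, series-summed:
R_stainless steel pipe wall = ln(53.6/50)/(2π×17.8×1) = 6.217×10^-4 K/W
R_outer film = 1/(h_o·2πr_oL) = 1/(27.6×2π×0.0536×1) = 0.1076 K/W
R_total = 0.1082 K/W
Q = ΔT/R_total = 16/0.1082

q′ ≈ 148 W/m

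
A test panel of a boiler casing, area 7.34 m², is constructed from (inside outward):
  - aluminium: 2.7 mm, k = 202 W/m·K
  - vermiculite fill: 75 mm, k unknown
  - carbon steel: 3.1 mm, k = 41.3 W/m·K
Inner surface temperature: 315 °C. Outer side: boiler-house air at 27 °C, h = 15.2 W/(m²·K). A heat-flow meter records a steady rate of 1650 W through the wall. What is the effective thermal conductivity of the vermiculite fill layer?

Using the resistance-network approach (series):
R_aluminium = L/(kA) = 0.0027/(202×7.34) = 1.821×10^-6 K/W
R_carbon steel = L/(kA) = 0.0031/(41.3×7.34) = 1.023×10^-5 K/W
R_outer film = 1/(h_o·A) = 1/(15.2×7.34) = 0.008963 K/W
Sum of known resistances R_other = 0.008975 K/W
Total R = ΔT/Q = 288/1650 = 0.1745 K/W
R_vermiculite fill = R_total − R_other = 0.1656 K/W
k = L/(R·A) = 0.075/(0.1656×7.34)

k ≈ 0.0617 W/(m·K)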